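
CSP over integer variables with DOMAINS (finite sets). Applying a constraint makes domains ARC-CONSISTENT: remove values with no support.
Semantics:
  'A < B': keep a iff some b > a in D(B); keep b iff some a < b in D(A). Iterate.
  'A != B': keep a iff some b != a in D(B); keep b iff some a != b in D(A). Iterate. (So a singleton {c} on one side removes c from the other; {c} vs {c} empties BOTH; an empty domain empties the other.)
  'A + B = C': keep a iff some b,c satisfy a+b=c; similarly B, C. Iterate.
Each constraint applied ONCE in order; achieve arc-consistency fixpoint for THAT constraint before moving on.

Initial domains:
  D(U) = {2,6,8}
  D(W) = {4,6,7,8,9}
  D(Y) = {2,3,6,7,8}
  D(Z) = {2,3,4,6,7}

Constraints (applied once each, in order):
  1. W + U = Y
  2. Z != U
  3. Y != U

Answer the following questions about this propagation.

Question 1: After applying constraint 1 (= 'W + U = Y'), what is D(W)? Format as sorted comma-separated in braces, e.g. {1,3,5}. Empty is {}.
Answer: {4,6}

Derivation:
Constraint 1 (W + U = Y) on D(W)={4,6,7,8,9} D(U)={2,6,8} D(Y)={2,3,6,7,8}: W {4,6,7,8,9}->{4,6}; U {2,6,8}->{2}; Y {2,3,6,7,8}->{6,8}
So after constraint 1: D(W) = {4,6}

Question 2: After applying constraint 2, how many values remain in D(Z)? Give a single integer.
Answer: 4

Derivation:
Constraint 1 (W + U = Y) on D(W)={4,6,7,8,9} D(U)={2,6,8} D(Y)={2,3,6,7,8}: W {4,6,7,8,9}->{4,6}; U {2,6,8}->{2}; Y {2,3,6,7,8}->{6,8}
Constraint 2 (Z != U) on D(Z)={2,3,4,6,7} D(U)={2}: Z {2,3,4,6,7}->{3,4,6,7}
So after constraint 2: D(Z)={3,4,6,7}, size = 4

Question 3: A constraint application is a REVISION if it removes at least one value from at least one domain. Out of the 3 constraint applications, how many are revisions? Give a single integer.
Constraint 1 (W + U = Y) on D(W)={4,6,7,8,9} D(U)={2,6,8} D(Y)={2,3,6,7,8}: W {4,6,7,8,9}->{4,6}; U {2,6,8}->{2}; Y {2,3,6,7,8}->{6,8} => REVISION
Constraint 2 (Z != U) on D(Z)={2,3,4,6,7} D(U)={2}: Z {2,3,4,6,7}->{3,4,6,7} => REVISION
Constraint 3 (Y != U) on D(Y)={6,8} D(U)={2}: no change => not a revision
Total revisions = 2

Answer: 2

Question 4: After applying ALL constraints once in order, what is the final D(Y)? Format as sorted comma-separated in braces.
Answer: {6,8}

Derivation:
Constraint 1 (W + U = Y) on D(W)={4,6,7,8,9} D(U)={2,6,8} D(Y)={2,3,6,7,8}: W {4,6,7,8,9}->{4,6}; U {2,6,8}->{2}; Y {2,3,6,7,8}->{6,8}
Constraint 2 (Z != U) on D(Z)={2,3,4,6,7} D(U)={2}: Z {2,3,4,6,7}->{3,4,6,7}
Constraint 3 (Y != U) on D(Y)={6,8} D(U)={2}: no change
So after all 3 constraints: D(Y) = {6,8}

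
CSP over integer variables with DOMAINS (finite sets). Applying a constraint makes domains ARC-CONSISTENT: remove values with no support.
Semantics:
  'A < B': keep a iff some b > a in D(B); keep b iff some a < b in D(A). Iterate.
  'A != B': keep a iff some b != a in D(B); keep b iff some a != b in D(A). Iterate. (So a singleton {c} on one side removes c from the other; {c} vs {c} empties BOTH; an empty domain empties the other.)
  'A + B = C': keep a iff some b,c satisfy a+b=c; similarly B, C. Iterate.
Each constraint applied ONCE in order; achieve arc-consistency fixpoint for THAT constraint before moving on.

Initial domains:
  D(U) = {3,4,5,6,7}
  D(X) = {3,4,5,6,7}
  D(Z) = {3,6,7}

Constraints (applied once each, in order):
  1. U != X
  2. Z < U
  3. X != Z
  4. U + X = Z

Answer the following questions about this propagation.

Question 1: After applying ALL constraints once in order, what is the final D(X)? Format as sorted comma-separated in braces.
Constraint 1 (U != X) on D(U)={3,4,5,6,7} D(X)={3,4,5,6,7}: no change
Constraint 2 (Z < U) on D(Z)={3,6,7} D(U)={3,4,5,6,7}: Z {3,6,7}->{3,6}; U {3,4,5,6,7}->{4,5,6,7}
Constraint 3 (X != Z) on D(X)={3,4,5,6,7} D(Z)={3,6}: no change
Constraint 4 (U + X = Z) on D(U)={4,5,6,7} D(X)={3,4,5,6,7} D(Z)={3,6}: U {4,5,6,7}->{}; X {3,4,5,6,7}->{}; Z {3,6}->{}
So after all 4 constraints: D(X) = {}

Answer: {}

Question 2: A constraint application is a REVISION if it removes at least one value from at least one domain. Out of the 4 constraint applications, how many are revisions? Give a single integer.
Answer: 2

Derivation:
Constraint 1 (U != X) on D(U)={3,4,5,6,7} D(X)={3,4,5,6,7}: no change => not a revision
Constraint 2 (Z < U) on D(Z)={3,6,7} D(U)={3,4,5,6,7}: Z {3,6,7}->{3,6}; U {3,4,5,6,7}->{4,5,6,7} => REVISION
Constraint 3 (X != Z) on D(X)={3,4,5,6,7} D(Z)={3,6}: no change => not a revision
Constraint 4 (U + X = Z) on D(U)={4,5,6,7} D(X)={3,4,5,6,7} D(Z)={3,6}: U {4,5,6,7}->{}; X {3,4,5,6,7}->{}; Z {3,6}->{} => REVISION
Total revisions = 2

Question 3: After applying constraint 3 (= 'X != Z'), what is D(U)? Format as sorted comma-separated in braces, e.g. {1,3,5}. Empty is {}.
Constraint 1 (U != X) on D(U)={3,4,5,6,7} D(X)={3,4,5,6,7}: no change
Constraint 2 (Z < U) on D(Z)={3,6,7} D(U)={3,4,5,6,7}: Z {3,6,7}->{3,6}; U {3,4,5,6,7}->{4,5,6,7}
Constraint 3 (X != Z) on D(X)={3,4,5,6,7} D(Z)={3,6}: no change
So after constraint 3: D(U) = {4,5,6,7}

Answer: {4,5,6,7}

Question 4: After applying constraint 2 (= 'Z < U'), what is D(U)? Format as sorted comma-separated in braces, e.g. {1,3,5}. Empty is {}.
Constraint 1 (U != X) on D(U)={3,4,5,6,7} D(X)={3,4,5,6,7}: no change
Constraint 2 (Z < U) on D(Z)={3,6,7} D(U)={3,4,5,6,7}: Z {3,6,7}->{3,6}; U {3,4,5,6,7}->{4,5,6,7}
So after constraint 2: D(U) = {4,5,6,7}

Answer: {4,5,6,7}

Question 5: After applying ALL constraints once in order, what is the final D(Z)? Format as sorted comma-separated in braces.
Constraint 1 (U != X) on D(U)={3,4,5,6,7} D(X)={3,4,5,6,7}: no change
Constraint 2 (Z < U) on D(Z)={3,6,7} D(U)={3,4,5,6,7}: Z {3,6,7}->{3,6}; U {3,4,5,6,7}->{4,5,6,7}
Constraint 3 (X != Z) on D(X)={3,4,5,6,7} D(Z)={3,6}: no change
Constraint 4 (U + X = Z) on D(U)={4,5,6,7} D(X)={3,4,5,6,7} D(Z)={3,6}: U {4,5,6,7}->{}; X {3,4,5,6,7}->{}; Z {3,6}->{}
So after all 4 constraints: D(Z) = {}

Answer: {}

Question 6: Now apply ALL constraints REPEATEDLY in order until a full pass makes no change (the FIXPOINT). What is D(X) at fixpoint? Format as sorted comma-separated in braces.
Answer: {}

Derivation:
pass 0 (initial): D(X)={3,4,5,6,7}
pass 1: U {3,4,5,6,7}->{}; X {3,4,5,6,7}->{}; Z {3,6,7}->{}
pass 2: no change
Fixpoint after 2 passes: D(X) = {}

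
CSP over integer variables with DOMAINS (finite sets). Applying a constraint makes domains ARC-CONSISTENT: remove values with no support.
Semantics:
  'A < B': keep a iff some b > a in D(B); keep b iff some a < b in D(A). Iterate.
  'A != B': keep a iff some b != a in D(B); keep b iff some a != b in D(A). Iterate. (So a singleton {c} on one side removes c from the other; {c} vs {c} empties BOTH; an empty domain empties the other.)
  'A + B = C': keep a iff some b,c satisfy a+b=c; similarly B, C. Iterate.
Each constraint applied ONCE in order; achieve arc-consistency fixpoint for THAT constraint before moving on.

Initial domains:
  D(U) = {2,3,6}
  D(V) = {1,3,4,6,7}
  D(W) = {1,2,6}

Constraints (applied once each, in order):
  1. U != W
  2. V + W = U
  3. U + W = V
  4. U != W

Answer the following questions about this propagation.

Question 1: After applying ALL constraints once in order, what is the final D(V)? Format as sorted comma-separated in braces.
Constraint 1 (U != W) on D(U)={2,3,6} D(W)={1,2,6}: no change
Constraint 2 (V + W = U) on D(V)={1,3,4,6,7} D(W)={1,2,6} D(U)={2,3,6}: V {1,3,4,6,7}->{1,4}; W {1,2,6}->{1,2}
Constraint 3 (U + W = V) on D(U)={2,3,6} D(W)={1,2} D(V)={1,4}: U {2,3,6}->{2,3}; V {1,4}->{4}
Constraint 4 (U != W) on D(U)={2,3} D(W)={1,2}: no change
So after all 4 constraints: D(V) = {4}

Answer: {4}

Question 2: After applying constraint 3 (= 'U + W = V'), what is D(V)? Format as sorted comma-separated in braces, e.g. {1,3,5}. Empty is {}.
Constraint 1 (U != W) on D(U)={2,3,6} D(W)={1,2,6}: no change
Constraint 2 (V + W = U) on D(V)={1,3,4,6,7} D(W)={1,2,6} D(U)={2,3,6}: V {1,3,4,6,7}->{1,4}; W {1,2,6}->{1,2}
Constraint 3 (U + W = V) on D(U)={2,3,6} D(W)={1,2} D(V)={1,4}: U {2,3,6}->{2,3}; V {1,4}->{4}
So after constraint 3: D(V) = {4}

Answer: {4}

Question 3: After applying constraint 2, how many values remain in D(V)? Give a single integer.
Answer: 2

Derivation:
Constraint 1 (U != W) on D(U)={2,3,6} D(W)={1,2,6}: no change
Constraint 2 (V + W = U) on D(V)={1,3,4,6,7} D(W)={1,2,6} D(U)={2,3,6}: V {1,3,4,6,7}->{1,4}; W {1,2,6}->{1,2}
So after constraint 2: D(V)={1,4}, size = 2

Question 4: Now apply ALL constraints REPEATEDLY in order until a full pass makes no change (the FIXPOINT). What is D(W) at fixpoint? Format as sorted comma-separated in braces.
pass 0 (initial): D(W)={1,2,6}
pass 1: U {2,3,6}->{2,3}; V {1,3,4,6,7}->{4}; W {1,2,6}->{1,2}
pass 2: U {2,3}->{}; V {4}->{}; W {1,2}->{}
pass 3: no change
Fixpoint after 3 passes: D(W) = {}

Answer: {}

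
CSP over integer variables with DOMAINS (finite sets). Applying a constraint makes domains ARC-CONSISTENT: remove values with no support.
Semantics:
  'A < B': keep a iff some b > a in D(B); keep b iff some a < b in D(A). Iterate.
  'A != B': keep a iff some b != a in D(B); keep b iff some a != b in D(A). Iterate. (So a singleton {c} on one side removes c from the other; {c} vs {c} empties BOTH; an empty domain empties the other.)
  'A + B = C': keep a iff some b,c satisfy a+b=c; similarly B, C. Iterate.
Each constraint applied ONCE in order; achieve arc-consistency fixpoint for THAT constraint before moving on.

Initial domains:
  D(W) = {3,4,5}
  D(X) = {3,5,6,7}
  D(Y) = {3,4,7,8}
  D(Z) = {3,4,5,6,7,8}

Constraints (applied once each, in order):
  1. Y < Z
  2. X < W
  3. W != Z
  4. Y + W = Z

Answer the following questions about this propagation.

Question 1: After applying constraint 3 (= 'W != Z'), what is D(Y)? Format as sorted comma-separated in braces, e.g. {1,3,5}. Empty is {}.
Constraint 1 (Y < Z) on D(Y)={3,4,7,8} D(Z)={3,4,5,6,7,8}: Y {3,4,7,8}->{3,4,7}; Z {3,4,5,6,7,8}->{4,5,6,7,8}
Constraint 2 (X < W) on D(X)={3,5,6,7} D(W)={3,4,5}: X {3,5,6,7}->{3}; W {3,4,5}->{4,5}
Constraint 3 (W != Z) on D(W)={4,5} D(Z)={4,5,6,7,8}: no change
So after constraint 3: D(Y) = {3,4,7}

Answer: {3,4,7}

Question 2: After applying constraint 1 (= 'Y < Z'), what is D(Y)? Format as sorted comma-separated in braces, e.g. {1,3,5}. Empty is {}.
Answer: {3,4,7}

Derivation:
Constraint 1 (Y < Z) on D(Y)={3,4,7,8} D(Z)={3,4,5,6,7,8}: Y {3,4,7,8}->{3,4,7}; Z {3,4,5,6,7,8}->{4,5,6,7,8}
So after constraint 1: D(Y) = {3,4,7}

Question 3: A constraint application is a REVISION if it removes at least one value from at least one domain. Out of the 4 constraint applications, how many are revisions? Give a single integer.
Constraint 1 (Y < Z) on D(Y)={3,4,7,8} D(Z)={3,4,5,6,7,8}: Y {3,4,7,8}->{3,4,7}; Z {3,4,5,6,7,8}->{4,5,6,7,8} => REVISION
Constraint 2 (X < W) on D(X)={3,5,6,7} D(W)={3,4,5}: X {3,5,6,7}->{3}; W {3,4,5}->{4,5} => REVISION
Constraint 3 (W != Z) on D(W)={4,5} D(Z)={4,5,6,7,8}: no change => not a revision
Constraint 4 (Y + W = Z) on D(Y)={3,4,7} D(W)={4,5} D(Z)={4,5,6,7,8}: Y {3,4,7}->{3,4}; Z {4,5,6,7,8}->{7,8} => REVISION
Total revisions = 3

Answer: 3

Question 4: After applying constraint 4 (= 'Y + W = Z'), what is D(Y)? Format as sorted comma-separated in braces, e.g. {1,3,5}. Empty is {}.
Constraint 1 (Y < Z) on D(Y)={3,4,7,8} D(Z)={3,4,5,6,7,8}: Y {3,4,7,8}->{3,4,7}; Z {3,4,5,6,7,8}->{4,5,6,7,8}
Constraint 2 (X < W) on D(X)={3,5,6,7} D(W)={3,4,5}: X {3,5,6,7}->{3}; W {3,4,5}->{4,5}
Constraint 3 (W != Z) on D(W)={4,5} D(Z)={4,5,6,7,8}: no change
Constraint 4 (Y + W = Z) on D(Y)={3,4,7} D(W)={4,5} D(Z)={4,5,6,7,8}: Y {3,4,7}->{3,4}; Z {4,5,6,7,8}->{7,8}
So after constraint 4: D(Y) = {3,4}

Answer: {3,4}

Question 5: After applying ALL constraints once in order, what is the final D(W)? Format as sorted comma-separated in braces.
Constraint 1 (Y < Z) on D(Y)={3,4,7,8} D(Z)={3,4,5,6,7,8}: Y {3,4,7,8}->{3,4,7}; Z {3,4,5,6,7,8}->{4,5,6,7,8}
Constraint 2 (X < W) on D(X)={3,5,6,7} D(W)={3,4,5}: X {3,5,6,7}->{3}; W {3,4,5}->{4,5}
Constraint 3 (W != Z) on D(W)={4,5} D(Z)={4,5,6,7,8}: no change
Constraint 4 (Y + W = Z) on D(Y)={3,4,7} D(W)={4,5} D(Z)={4,5,6,7,8}: Y {3,4,7}->{3,4}; Z {4,5,6,7,8}->{7,8}
So after all 4 constraints: D(W) = {4,5}

Answer: {4,5}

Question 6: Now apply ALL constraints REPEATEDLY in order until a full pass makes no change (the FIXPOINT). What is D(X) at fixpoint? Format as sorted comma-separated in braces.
pass 0 (initial): D(X)={3,5,6,7}
pass 1: W {3,4,5}->{4,5}; X {3,5,6,7}->{3}; Y {3,4,7,8}->{3,4}; Z {3,4,5,6,7,8}->{7,8}
pass 2: no change
Fixpoint after 2 passes: D(X) = {3}

Answer: {3}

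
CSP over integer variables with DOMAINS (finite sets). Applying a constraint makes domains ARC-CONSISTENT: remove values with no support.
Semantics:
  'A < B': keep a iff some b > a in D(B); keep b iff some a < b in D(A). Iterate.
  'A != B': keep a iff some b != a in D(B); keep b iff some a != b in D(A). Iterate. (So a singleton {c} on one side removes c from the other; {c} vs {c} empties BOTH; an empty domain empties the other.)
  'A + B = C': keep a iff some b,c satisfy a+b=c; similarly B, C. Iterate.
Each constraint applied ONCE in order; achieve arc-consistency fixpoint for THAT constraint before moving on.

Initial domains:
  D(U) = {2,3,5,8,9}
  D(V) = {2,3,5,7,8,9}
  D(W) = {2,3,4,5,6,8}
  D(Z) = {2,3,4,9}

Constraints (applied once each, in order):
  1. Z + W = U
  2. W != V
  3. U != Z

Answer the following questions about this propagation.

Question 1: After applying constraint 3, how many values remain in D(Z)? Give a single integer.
Answer: 3

Derivation:
Constraint 1 (Z + W = U) on D(Z)={2,3,4,9} D(W)={2,3,4,5,6,8} D(U)={2,3,5,8,9}: Z {2,3,4,9}->{2,3,4}; W {2,3,4,5,6,8}->{2,3,4,5,6}; U {2,3,5,8,9}->{5,8,9}
Constraint 2 (W != V) on D(W)={2,3,4,5,6} D(V)={2,3,5,7,8,9}: no change
Constraint 3 (U != Z) on D(U)={5,8,9} D(Z)={2,3,4}: no change
So after constraint 3: D(Z)={2,3,4}, size = 3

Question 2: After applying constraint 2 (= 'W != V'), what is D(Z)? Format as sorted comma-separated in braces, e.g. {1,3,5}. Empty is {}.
Constraint 1 (Z + W = U) on D(Z)={2,3,4,9} D(W)={2,3,4,5,6,8} D(U)={2,3,5,8,9}: Z {2,3,4,9}->{2,3,4}; W {2,3,4,5,6,8}->{2,3,4,5,6}; U {2,3,5,8,9}->{5,8,9}
Constraint 2 (W != V) on D(W)={2,3,4,5,6} D(V)={2,3,5,7,8,9}: no change
So after constraint 2: D(Z) = {2,3,4}

Answer: {2,3,4}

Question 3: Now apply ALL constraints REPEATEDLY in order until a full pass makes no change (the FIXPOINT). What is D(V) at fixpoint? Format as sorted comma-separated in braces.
pass 0 (initial): D(V)={2,3,5,7,8,9}
pass 1: U {2,3,5,8,9}->{5,8,9}; W {2,3,4,5,6,8}->{2,3,4,5,6}; Z {2,3,4,9}->{2,3,4}
pass 2: no change
Fixpoint after 2 passes: D(V) = {2,3,5,7,8,9}

Answer: {2,3,5,7,8,9}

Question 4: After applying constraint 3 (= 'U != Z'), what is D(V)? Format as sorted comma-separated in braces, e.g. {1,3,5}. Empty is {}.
Constraint 1 (Z + W = U) on D(Z)={2,3,4,9} D(W)={2,3,4,5,6,8} D(U)={2,3,5,8,9}: Z {2,3,4,9}->{2,3,4}; W {2,3,4,5,6,8}->{2,3,4,5,6}; U {2,3,5,8,9}->{5,8,9}
Constraint 2 (W != V) on D(W)={2,3,4,5,6} D(V)={2,3,5,7,8,9}: no change
Constraint 3 (U != Z) on D(U)={5,8,9} D(Z)={2,3,4}: no change
So after constraint 3: D(V) = {2,3,5,7,8,9}

Answer: {2,3,5,7,8,9}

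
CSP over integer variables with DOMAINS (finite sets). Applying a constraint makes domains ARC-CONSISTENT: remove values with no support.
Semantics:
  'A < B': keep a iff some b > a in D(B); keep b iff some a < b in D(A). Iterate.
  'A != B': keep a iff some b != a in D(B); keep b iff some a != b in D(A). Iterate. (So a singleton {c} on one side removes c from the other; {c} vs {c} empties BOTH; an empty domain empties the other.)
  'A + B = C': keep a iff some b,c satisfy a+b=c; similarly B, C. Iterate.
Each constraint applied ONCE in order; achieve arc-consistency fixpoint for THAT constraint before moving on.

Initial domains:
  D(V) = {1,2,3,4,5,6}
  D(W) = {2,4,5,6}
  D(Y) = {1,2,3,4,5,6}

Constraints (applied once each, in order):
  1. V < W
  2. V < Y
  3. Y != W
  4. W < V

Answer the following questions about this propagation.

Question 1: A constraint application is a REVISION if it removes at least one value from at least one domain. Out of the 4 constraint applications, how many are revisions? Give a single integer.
Constraint 1 (V < W) on D(V)={1,2,3,4,5,6} D(W)={2,4,5,6}: V {1,2,3,4,5,6}->{1,2,3,4,5} => REVISION
Constraint 2 (V < Y) on D(V)={1,2,3,4,5} D(Y)={1,2,3,4,5,6}: Y {1,2,3,4,5,6}->{2,3,4,5,6} => REVISION
Constraint 3 (Y != W) on D(Y)={2,3,4,5,6} D(W)={2,4,5,6}: no change => not a revision
Constraint 4 (W < V) on D(W)={2,4,5,6} D(V)={1,2,3,4,5}: W {2,4,5,6}->{2,4}; V {1,2,3,4,5}->{3,4,5} => REVISION
Total revisions = 3

Answer: 3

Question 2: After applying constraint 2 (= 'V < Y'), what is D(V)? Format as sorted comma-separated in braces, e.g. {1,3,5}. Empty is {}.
Constraint 1 (V < W) on D(V)={1,2,3,4,5,6} D(W)={2,4,5,6}: V {1,2,3,4,5,6}->{1,2,3,4,5}
Constraint 2 (V < Y) on D(V)={1,2,3,4,5} D(Y)={1,2,3,4,5,6}: Y {1,2,3,4,5,6}->{2,3,4,5,6}
So after constraint 2: D(V) = {1,2,3,4,5}

Answer: {1,2,3,4,5}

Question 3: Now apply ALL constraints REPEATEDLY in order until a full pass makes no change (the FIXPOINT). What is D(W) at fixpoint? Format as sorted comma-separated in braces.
pass 0 (initial): D(W)={2,4,5,6}
pass 1: V {1,2,3,4,5,6}->{3,4,5}; W {2,4,5,6}->{2,4}; Y {1,2,3,4,5,6}->{2,3,4,5,6}
pass 2: V {3,4,5}->{}; W {2,4}->{}; Y {2,3,4,5,6}->{5,6}
pass 3: Y {5,6}->{}
pass 4: no change
Fixpoint after 4 passes: D(W) = {}

Answer: {}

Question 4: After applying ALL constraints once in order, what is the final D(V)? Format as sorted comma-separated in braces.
Constraint 1 (V < W) on D(V)={1,2,3,4,5,6} D(W)={2,4,5,6}: V {1,2,3,4,5,6}->{1,2,3,4,5}
Constraint 2 (V < Y) on D(V)={1,2,3,4,5} D(Y)={1,2,3,4,5,6}: Y {1,2,3,4,5,6}->{2,3,4,5,6}
Constraint 3 (Y != W) on D(Y)={2,3,4,5,6} D(W)={2,4,5,6}: no change
Constraint 4 (W < V) on D(W)={2,4,5,6} D(V)={1,2,3,4,5}: W {2,4,5,6}->{2,4}; V {1,2,3,4,5}->{3,4,5}
So after all 4 constraints: D(V) = {3,4,5}

Answer: {3,4,5}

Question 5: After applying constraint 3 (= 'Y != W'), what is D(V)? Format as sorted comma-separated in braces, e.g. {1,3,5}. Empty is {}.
Constraint 1 (V < W) on D(V)={1,2,3,4,5,6} D(W)={2,4,5,6}: V {1,2,3,4,5,6}->{1,2,3,4,5}
Constraint 2 (V < Y) on D(V)={1,2,3,4,5} D(Y)={1,2,3,4,5,6}: Y {1,2,3,4,5,6}->{2,3,4,5,6}
Constraint 3 (Y != W) on D(Y)={2,3,4,5,6} D(W)={2,4,5,6}: no change
So after constraint 3: D(V) = {1,2,3,4,5}

Answer: {1,2,3,4,5}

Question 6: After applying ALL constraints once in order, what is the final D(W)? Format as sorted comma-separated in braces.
Constraint 1 (V < W) on D(V)={1,2,3,4,5,6} D(W)={2,4,5,6}: V {1,2,3,4,5,6}->{1,2,3,4,5}
Constraint 2 (V < Y) on D(V)={1,2,3,4,5} D(Y)={1,2,3,4,5,6}: Y {1,2,3,4,5,6}->{2,3,4,5,6}
Constraint 3 (Y != W) on D(Y)={2,3,4,5,6} D(W)={2,4,5,6}: no change
Constraint 4 (W < V) on D(W)={2,4,5,6} D(V)={1,2,3,4,5}: W {2,4,5,6}->{2,4}; V {1,2,3,4,5}->{3,4,5}
So after all 4 constraints: D(W) = {2,4}

Answer: {2,4}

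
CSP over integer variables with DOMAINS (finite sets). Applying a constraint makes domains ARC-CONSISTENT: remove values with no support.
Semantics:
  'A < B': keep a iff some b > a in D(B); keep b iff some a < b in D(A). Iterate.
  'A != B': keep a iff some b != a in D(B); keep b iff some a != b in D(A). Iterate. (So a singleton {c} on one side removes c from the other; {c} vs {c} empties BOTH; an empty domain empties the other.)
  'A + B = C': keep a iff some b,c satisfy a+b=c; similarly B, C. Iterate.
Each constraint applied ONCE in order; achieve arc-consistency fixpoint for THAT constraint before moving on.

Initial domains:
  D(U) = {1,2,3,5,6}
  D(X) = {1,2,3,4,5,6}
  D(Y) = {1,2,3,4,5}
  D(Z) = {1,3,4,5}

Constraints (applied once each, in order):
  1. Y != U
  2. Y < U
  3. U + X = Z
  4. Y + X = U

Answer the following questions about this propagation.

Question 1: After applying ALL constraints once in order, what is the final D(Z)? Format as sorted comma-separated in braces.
Answer: {3,4,5}

Derivation:
Constraint 1 (Y != U) on D(Y)={1,2,3,4,5} D(U)={1,2,3,5,6}: no change
Constraint 2 (Y < U) on D(Y)={1,2,3,4,5} D(U)={1,2,3,5,6}: U {1,2,3,5,6}->{2,3,5,6}
Constraint 3 (U + X = Z) on D(U)={2,3,5,6} D(X)={1,2,3,4,5,6} D(Z)={1,3,4,5}: U {2,3,5,6}->{2,3}; X {1,2,3,4,5,6}->{1,2,3}; Z {1,3,4,5}->{3,4,5}
Constraint 4 (Y + X = U) on D(Y)={1,2,3,4,5} D(X)={1,2,3} D(U)={2,3}: Y {1,2,3,4,5}->{1,2}; X {1,2,3}->{1,2}
So after all 4 constraints: D(Z) = {3,4,5}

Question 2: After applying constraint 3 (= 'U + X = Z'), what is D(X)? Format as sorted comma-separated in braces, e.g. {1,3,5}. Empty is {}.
Answer: {1,2,3}

Derivation:
Constraint 1 (Y != U) on D(Y)={1,2,3,4,5} D(U)={1,2,3,5,6}: no change
Constraint 2 (Y < U) on D(Y)={1,2,3,4,5} D(U)={1,2,3,5,6}: U {1,2,3,5,6}->{2,3,5,6}
Constraint 3 (U + X = Z) on D(U)={2,3,5,6} D(X)={1,2,3,4,5,6} D(Z)={1,3,4,5}: U {2,3,5,6}->{2,3}; X {1,2,3,4,5,6}->{1,2,3}; Z {1,3,4,5}->{3,4,5}
So after constraint 3: D(X) = {1,2,3}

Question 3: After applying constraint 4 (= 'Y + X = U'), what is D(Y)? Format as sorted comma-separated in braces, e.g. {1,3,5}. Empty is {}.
Answer: {1,2}

Derivation:
Constraint 1 (Y != U) on D(Y)={1,2,3,4,5} D(U)={1,2,3,5,6}: no change
Constraint 2 (Y < U) on D(Y)={1,2,3,4,5} D(U)={1,2,3,5,6}: U {1,2,3,5,6}->{2,3,5,6}
Constraint 3 (U + X = Z) on D(U)={2,3,5,6} D(X)={1,2,3,4,5,6} D(Z)={1,3,4,5}: U {2,3,5,6}->{2,3}; X {1,2,3,4,5,6}->{1,2,3}; Z {1,3,4,5}->{3,4,5}
Constraint 4 (Y + X = U) on D(Y)={1,2,3,4,5} D(X)={1,2,3} D(U)={2,3}: Y {1,2,3,4,5}->{1,2}; X {1,2,3}->{1,2}
So after constraint 4: D(Y) = {1,2}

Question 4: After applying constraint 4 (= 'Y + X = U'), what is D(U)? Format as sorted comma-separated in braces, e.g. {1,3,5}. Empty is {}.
Constraint 1 (Y != U) on D(Y)={1,2,3,4,5} D(U)={1,2,3,5,6}: no change
Constraint 2 (Y < U) on D(Y)={1,2,3,4,5} D(U)={1,2,3,5,6}: U {1,2,3,5,6}->{2,3,5,6}
Constraint 3 (U + X = Z) on D(U)={2,3,5,6} D(X)={1,2,3,4,5,6} D(Z)={1,3,4,5}: U {2,3,5,6}->{2,3}; X {1,2,3,4,5,6}->{1,2,3}; Z {1,3,4,5}->{3,4,5}
Constraint 4 (Y + X = U) on D(Y)={1,2,3,4,5} D(X)={1,2,3} D(U)={2,3}: Y {1,2,3,4,5}->{1,2}; X {1,2,3}->{1,2}
So after constraint 4: D(U) = {2,3}

Answer: {2,3}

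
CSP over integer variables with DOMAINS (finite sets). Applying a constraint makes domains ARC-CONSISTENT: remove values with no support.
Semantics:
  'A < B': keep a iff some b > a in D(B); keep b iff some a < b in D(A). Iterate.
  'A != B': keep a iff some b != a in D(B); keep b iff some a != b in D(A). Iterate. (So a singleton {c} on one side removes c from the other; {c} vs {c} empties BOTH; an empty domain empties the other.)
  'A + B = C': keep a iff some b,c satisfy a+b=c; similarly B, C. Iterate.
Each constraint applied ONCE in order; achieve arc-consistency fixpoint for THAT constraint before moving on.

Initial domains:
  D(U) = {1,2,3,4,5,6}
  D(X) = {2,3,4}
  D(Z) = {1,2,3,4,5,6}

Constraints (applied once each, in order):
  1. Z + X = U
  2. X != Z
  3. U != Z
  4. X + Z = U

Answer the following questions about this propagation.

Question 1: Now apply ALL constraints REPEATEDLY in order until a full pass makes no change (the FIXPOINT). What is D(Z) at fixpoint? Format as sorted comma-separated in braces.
pass 0 (initial): D(Z)={1,2,3,4,5,6}
pass 1: U {1,2,3,4,5,6}->{3,4,5,6}; Z {1,2,3,4,5,6}->{1,2,3,4}
pass 2: no change
Fixpoint after 2 passes: D(Z) = {1,2,3,4}

Answer: {1,2,3,4}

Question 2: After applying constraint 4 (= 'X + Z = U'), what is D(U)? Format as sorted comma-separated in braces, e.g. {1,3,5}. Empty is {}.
Answer: {3,4,5,6}

Derivation:
Constraint 1 (Z + X = U) on D(Z)={1,2,3,4,5,6} D(X)={2,3,4} D(U)={1,2,3,4,5,6}: Z {1,2,3,4,5,6}->{1,2,3,4}; U {1,2,3,4,5,6}->{3,4,5,6}
Constraint 2 (X != Z) on D(X)={2,3,4} D(Z)={1,2,3,4}: no change
Constraint 3 (U != Z) on D(U)={3,4,5,6} D(Z)={1,2,3,4}: no change
Constraint 4 (X + Z = U) on D(X)={2,3,4} D(Z)={1,2,3,4} D(U)={3,4,5,6}: no change
So after constraint 4: D(U) = {3,4,5,6}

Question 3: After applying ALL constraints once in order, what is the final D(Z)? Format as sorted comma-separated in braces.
Answer: {1,2,3,4}

Derivation:
Constraint 1 (Z + X = U) on D(Z)={1,2,3,4,5,6} D(X)={2,3,4} D(U)={1,2,3,4,5,6}: Z {1,2,3,4,5,6}->{1,2,3,4}; U {1,2,3,4,5,6}->{3,4,5,6}
Constraint 2 (X != Z) on D(X)={2,3,4} D(Z)={1,2,3,4}: no change
Constraint 3 (U != Z) on D(U)={3,4,5,6} D(Z)={1,2,3,4}: no change
Constraint 4 (X + Z = U) on D(X)={2,3,4} D(Z)={1,2,3,4} D(U)={3,4,5,6}: no change
So after all 4 constraints: D(Z) = {1,2,3,4}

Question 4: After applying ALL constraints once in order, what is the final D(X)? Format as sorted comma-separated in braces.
Answer: {2,3,4}

Derivation:
Constraint 1 (Z + X = U) on D(Z)={1,2,3,4,5,6} D(X)={2,3,4} D(U)={1,2,3,4,5,6}: Z {1,2,3,4,5,6}->{1,2,3,4}; U {1,2,3,4,5,6}->{3,4,5,6}
Constraint 2 (X != Z) on D(X)={2,3,4} D(Z)={1,2,3,4}: no change
Constraint 3 (U != Z) on D(U)={3,4,5,6} D(Z)={1,2,3,4}: no change
Constraint 4 (X + Z = U) on D(X)={2,3,4} D(Z)={1,2,3,4} D(U)={3,4,5,6}: no change
So after all 4 constraints: D(X) = {2,3,4}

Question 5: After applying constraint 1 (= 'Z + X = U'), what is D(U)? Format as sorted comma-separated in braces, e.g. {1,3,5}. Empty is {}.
Answer: {3,4,5,6}

Derivation:
Constraint 1 (Z + X = U) on D(Z)={1,2,3,4,5,6} D(X)={2,3,4} D(U)={1,2,3,4,5,6}: Z {1,2,3,4,5,6}->{1,2,3,4}; U {1,2,3,4,5,6}->{3,4,5,6}
So after constraint 1: D(U) = {3,4,5,6}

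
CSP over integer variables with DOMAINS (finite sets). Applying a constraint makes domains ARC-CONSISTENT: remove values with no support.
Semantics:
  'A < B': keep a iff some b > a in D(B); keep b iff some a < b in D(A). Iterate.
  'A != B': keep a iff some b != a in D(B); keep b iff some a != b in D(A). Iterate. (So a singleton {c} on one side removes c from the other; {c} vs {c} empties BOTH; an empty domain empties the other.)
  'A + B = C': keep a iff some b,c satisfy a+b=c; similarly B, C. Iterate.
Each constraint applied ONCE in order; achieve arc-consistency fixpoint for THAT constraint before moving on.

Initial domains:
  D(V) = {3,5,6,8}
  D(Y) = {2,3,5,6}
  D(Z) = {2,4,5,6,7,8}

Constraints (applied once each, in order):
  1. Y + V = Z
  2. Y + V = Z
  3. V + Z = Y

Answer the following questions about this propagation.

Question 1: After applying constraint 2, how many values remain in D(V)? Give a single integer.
Answer: 3

Derivation:
Constraint 1 (Y + V = Z) on D(Y)={2,3,5,6} D(V)={3,5,6,8} D(Z)={2,4,5,6,7,8}: Y {2,3,5,6}->{2,3,5}; V {3,5,6,8}->{3,5,6}; Z {2,4,5,6,7,8}->{5,6,7,8}
Constraint 2 (Y + V = Z) on D(Y)={2,3,5} D(V)={3,5,6} D(Z)={5,6,7,8}: no change
So after constraint 2: D(V)={3,5,6}, size = 3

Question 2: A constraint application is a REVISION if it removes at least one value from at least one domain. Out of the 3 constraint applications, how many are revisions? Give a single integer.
Answer: 2

Derivation:
Constraint 1 (Y + V = Z) on D(Y)={2,3,5,6} D(V)={3,5,6,8} D(Z)={2,4,5,6,7,8}: Y {2,3,5,6}->{2,3,5}; V {3,5,6,8}->{3,5,6}; Z {2,4,5,6,7,8}->{5,6,7,8} => REVISION
Constraint 2 (Y + V = Z) on D(Y)={2,3,5} D(V)={3,5,6} D(Z)={5,6,7,8}: no change => not a revision
Constraint 3 (V + Z = Y) on D(V)={3,5,6} D(Z)={5,6,7,8} D(Y)={2,3,5}: V {3,5,6}->{}; Z {5,6,7,8}->{}; Y {2,3,5}->{} => REVISION
Total revisions = 2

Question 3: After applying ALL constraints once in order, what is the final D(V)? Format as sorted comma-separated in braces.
Answer: {}

Derivation:
Constraint 1 (Y + V = Z) on D(Y)={2,3,5,6} D(V)={3,5,6,8} D(Z)={2,4,5,6,7,8}: Y {2,3,5,6}->{2,3,5}; V {3,5,6,8}->{3,5,6}; Z {2,4,5,6,7,8}->{5,6,7,8}
Constraint 2 (Y + V = Z) on D(Y)={2,3,5} D(V)={3,5,6} D(Z)={5,6,7,8}: no change
Constraint 3 (V + Z = Y) on D(V)={3,5,6} D(Z)={5,6,7,8} D(Y)={2,3,5}: V {3,5,6}->{}; Z {5,6,7,8}->{}; Y {2,3,5}->{}
So after all 3 constraints: D(V) = {}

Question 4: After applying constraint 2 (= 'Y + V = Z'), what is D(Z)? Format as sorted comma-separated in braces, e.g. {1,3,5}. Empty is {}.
Answer: {5,6,7,8}

Derivation:
Constraint 1 (Y + V = Z) on D(Y)={2,3,5,6} D(V)={3,5,6,8} D(Z)={2,4,5,6,7,8}: Y {2,3,5,6}->{2,3,5}; V {3,5,6,8}->{3,5,6}; Z {2,4,5,6,7,8}->{5,6,7,8}
Constraint 2 (Y + V = Z) on D(Y)={2,3,5} D(V)={3,5,6} D(Z)={5,6,7,8}: no change
So after constraint 2: D(Z) = {5,6,7,8}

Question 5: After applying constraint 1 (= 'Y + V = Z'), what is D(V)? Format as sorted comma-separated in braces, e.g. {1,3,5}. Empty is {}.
Answer: {3,5,6}

Derivation:
Constraint 1 (Y + V = Z) on D(Y)={2,3,5,6} D(V)={3,5,6,8} D(Z)={2,4,5,6,7,8}: Y {2,3,5,6}->{2,3,5}; V {3,5,6,8}->{3,5,6}; Z {2,4,5,6,7,8}->{5,6,7,8}
So after constraint 1: D(V) = {3,5,6}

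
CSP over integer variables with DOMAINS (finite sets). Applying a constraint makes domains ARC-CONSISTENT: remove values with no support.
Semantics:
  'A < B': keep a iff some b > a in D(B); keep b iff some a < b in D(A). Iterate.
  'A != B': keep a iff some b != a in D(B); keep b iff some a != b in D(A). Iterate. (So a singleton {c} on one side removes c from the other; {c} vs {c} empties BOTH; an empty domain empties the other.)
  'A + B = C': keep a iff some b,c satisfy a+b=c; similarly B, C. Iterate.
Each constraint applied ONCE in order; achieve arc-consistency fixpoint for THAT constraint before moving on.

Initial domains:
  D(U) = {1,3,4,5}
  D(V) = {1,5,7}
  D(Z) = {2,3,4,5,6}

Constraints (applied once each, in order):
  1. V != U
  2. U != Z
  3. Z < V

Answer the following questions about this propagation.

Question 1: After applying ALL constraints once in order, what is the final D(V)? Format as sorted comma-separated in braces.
Constraint 1 (V != U) on D(V)={1,5,7} D(U)={1,3,4,5}: no change
Constraint 2 (U != Z) on D(U)={1,3,4,5} D(Z)={2,3,4,5,6}: no change
Constraint 3 (Z < V) on D(Z)={2,3,4,5,6} D(V)={1,5,7}: V {1,5,7}->{5,7}
So after all 3 constraints: D(V) = {5,7}

Answer: {5,7}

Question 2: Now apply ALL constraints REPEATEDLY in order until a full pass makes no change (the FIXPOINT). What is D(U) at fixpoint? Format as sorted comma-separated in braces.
pass 0 (initial): D(U)={1,3,4,5}
pass 1: V {1,5,7}->{5,7}
pass 2: no change
Fixpoint after 2 passes: D(U) = {1,3,4,5}

Answer: {1,3,4,5}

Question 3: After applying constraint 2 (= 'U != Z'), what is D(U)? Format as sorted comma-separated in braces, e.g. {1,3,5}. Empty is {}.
Answer: {1,3,4,5}

Derivation:
Constraint 1 (V != U) on D(V)={1,5,7} D(U)={1,3,4,5}: no change
Constraint 2 (U != Z) on D(U)={1,3,4,5} D(Z)={2,3,4,5,6}: no change
So after constraint 2: D(U) = {1,3,4,5}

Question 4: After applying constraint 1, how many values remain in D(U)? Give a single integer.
Answer: 4

Derivation:
Constraint 1 (V != U) on D(V)={1,5,7} D(U)={1,3,4,5}: no change
So after constraint 1: D(U)={1,3,4,5}, size = 4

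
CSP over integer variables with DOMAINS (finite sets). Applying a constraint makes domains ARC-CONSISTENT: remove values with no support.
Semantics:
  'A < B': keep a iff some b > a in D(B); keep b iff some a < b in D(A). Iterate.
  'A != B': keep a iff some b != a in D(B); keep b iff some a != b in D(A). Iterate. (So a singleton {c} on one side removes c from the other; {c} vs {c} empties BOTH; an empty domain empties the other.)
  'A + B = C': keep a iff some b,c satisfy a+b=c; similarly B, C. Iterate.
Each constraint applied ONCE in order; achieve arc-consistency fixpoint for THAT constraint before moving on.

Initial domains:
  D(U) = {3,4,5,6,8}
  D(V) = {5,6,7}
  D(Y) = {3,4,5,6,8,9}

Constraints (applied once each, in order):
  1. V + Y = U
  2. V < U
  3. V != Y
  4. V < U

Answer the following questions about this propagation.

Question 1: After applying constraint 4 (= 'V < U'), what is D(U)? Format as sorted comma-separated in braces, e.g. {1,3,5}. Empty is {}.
Constraint 1 (V + Y = U) on D(V)={5,6,7} D(Y)={3,4,5,6,8,9} D(U)={3,4,5,6,8}: V {5,6,7}->{5}; Y {3,4,5,6,8,9}->{3}; U {3,4,5,6,8}->{8}
Constraint 2 (V < U) on D(V)={5} D(U)={8}: no change
Constraint 3 (V != Y) on D(V)={5} D(Y)={3}: no change
Constraint 4 (V < U) on D(V)={5} D(U)={8}: no change
So after constraint 4: D(U) = {8}

Answer: {8}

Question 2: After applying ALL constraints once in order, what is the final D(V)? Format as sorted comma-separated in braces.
Constraint 1 (V + Y = U) on D(V)={5,6,7} D(Y)={3,4,5,6,8,9} D(U)={3,4,5,6,8}: V {5,6,7}->{5}; Y {3,4,5,6,8,9}->{3}; U {3,4,5,6,8}->{8}
Constraint 2 (V < U) on D(V)={5} D(U)={8}: no change
Constraint 3 (V != Y) on D(V)={5} D(Y)={3}: no change
Constraint 4 (V < U) on D(V)={5} D(U)={8}: no change
So after all 4 constraints: D(V) = {5}

Answer: {5}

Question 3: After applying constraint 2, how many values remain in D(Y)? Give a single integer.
Answer: 1

Derivation:
Constraint 1 (V + Y = U) on D(V)={5,6,7} D(Y)={3,4,5,6,8,9} D(U)={3,4,5,6,8}: V {5,6,7}->{5}; Y {3,4,5,6,8,9}->{3}; U {3,4,5,6,8}->{8}
Constraint 2 (V < U) on D(V)={5} D(U)={8}: no change
So after constraint 2: D(Y)={3}, size = 1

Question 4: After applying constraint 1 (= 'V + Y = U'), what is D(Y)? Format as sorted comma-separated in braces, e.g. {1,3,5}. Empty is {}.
Answer: {3}

Derivation:
Constraint 1 (V + Y = U) on D(V)={5,6,7} D(Y)={3,4,5,6,8,9} D(U)={3,4,5,6,8}: V {5,6,7}->{5}; Y {3,4,5,6,8,9}->{3}; U {3,4,5,6,8}->{8}
So after constraint 1: D(Y) = {3}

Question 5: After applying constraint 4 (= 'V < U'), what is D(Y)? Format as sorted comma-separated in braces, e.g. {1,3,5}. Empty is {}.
Constraint 1 (V + Y = U) on D(V)={5,6,7} D(Y)={3,4,5,6,8,9} D(U)={3,4,5,6,8}: V {5,6,7}->{5}; Y {3,4,5,6,8,9}->{3}; U {3,4,5,6,8}->{8}
Constraint 2 (V < U) on D(V)={5} D(U)={8}: no change
Constraint 3 (V != Y) on D(V)={5} D(Y)={3}: no change
Constraint 4 (V < U) on D(V)={5} D(U)={8}: no change
So after constraint 4: D(Y) = {3}

Answer: {3}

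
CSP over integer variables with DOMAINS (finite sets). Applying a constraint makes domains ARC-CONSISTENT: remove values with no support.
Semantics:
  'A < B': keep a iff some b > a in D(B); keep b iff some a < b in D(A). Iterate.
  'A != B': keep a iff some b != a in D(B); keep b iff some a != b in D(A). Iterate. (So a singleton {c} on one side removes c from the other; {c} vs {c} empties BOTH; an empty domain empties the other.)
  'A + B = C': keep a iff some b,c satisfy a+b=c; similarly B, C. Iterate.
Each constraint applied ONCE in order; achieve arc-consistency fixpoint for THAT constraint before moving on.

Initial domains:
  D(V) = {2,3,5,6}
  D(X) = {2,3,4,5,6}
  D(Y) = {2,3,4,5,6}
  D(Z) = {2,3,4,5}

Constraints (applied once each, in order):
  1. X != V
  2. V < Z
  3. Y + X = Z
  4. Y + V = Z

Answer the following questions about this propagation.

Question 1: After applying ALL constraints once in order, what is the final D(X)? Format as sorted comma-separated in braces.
Constraint 1 (X != V) on D(X)={2,3,4,5,6} D(V)={2,3,5,6}: no change
Constraint 2 (V < Z) on D(V)={2,3,5,6} D(Z)={2,3,4,5}: V {2,3,5,6}->{2,3}; Z {2,3,4,5}->{3,4,5}
Constraint 3 (Y + X = Z) on D(Y)={2,3,4,5,6} D(X)={2,3,4,5,6} D(Z)={3,4,5}: Y {2,3,4,5,6}->{2,3}; X {2,3,4,5,6}->{2,3}; Z {3,4,5}->{4,5}
Constraint 4 (Y + V = Z) on D(Y)={2,3} D(V)={2,3} D(Z)={4,5}: no change
So after all 4 constraints: D(X) = {2,3}

Answer: {2,3}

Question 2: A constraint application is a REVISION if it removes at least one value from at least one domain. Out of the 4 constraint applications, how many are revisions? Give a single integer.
Constraint 1 (X != V) on D(X)={2,3,4,5,6} D(V)={2,3,5,6}: no change => not a revision
Constraint 2 (V < Z) on D(V)={2,3,5,6} D(Z)={2,3,4,5}: V {2,3,5,6}->{2,3}; Z {2,3,4,5}->{3,4,5} => REVISION
Constraint 3 (Y + X = Z) on D(Y)={2,3,4,5,6} D(X)={2,3,4,5,6} D(Z)={3,4,5}: Y {2,3,4,5,6}->{2,3}; X {2,3,4,5,6}->{2,3}; Z {3,4,5}->{4,5} => REVISION
Constraint 4 (Y + V = Z) on D(Y)={2,3} D(V)={2,3} D(Z)={4,5}: no change => not a revision
Total revisions = 2

Answer: 2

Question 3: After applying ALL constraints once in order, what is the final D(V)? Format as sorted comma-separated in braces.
Answer: {2,3}

Derivation:
Constraint 1 (X != V) on D(X)={2,3,4,5,6} D(V)={2,3,5,6}: no change
Constraint 2 (V < Z) on D(V)={2,3,5,6} D(Z)={2,3,4,5}: V {2,3,5,6}->{2,3}; Z {2,3,4,5}->{3,4,5}
Constraint 3 (Y + X = Z) on D(Y)={2,3,4,5,6} D(X)={2,3,4,5,6} D(Z)={3,4,5}: Y {2,3,4,5,6}->{2,3}; X {2,3,4,5,6}->{2,3}; Z {3,4,5}->{4,5}
Constraint 4 (Y + V = Z) on D(Y)={2,3} D(V)={2,3} D(Z)={4,5}: no change
So after all 4 constraints: D(V) = {2,3}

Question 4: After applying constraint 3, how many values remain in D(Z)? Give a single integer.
Answer: 2

Derivation:
Constraint 1 (X != V) on D(X)={2,3,4,5,6} D(V)={2,3,5,6}: no change
Constraint 2 (V < Z) on D(V)={2,3,5,6} D(Z)={2,3,4,5}: V {2,3,5,6}->{2,3}; Z {2,3,4,5}->{3,4,5}
Constraint 3 (Y + X = Z) on D(Y)={2,3,4,5,6} D(X)={2,3,4,5,6} D(Z)={3,4,5}: Y {2,3,4,5,6}->{2,3}; X {2,3,4,5,6}->{2,3}; Z {3,4,5}->{4,5}
So after constraint 3: D(Z)={4,5}, size = 2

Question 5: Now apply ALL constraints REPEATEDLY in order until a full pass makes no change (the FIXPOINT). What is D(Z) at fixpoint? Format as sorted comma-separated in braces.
Answer: {4,5}

Derivation:
pass 0 (initial): D(Z)={2,3,4,5}
pass 1: V {2,3,5,6}->{2,3}; X {2,3,4,5,6}->{2,3}; Y {2,3,4,5,6}->{2,3}; Z {2,3,4,5}->{4,5}
pass 2: no change
Fixpoint after 2 passes: D(Z) = {4,5}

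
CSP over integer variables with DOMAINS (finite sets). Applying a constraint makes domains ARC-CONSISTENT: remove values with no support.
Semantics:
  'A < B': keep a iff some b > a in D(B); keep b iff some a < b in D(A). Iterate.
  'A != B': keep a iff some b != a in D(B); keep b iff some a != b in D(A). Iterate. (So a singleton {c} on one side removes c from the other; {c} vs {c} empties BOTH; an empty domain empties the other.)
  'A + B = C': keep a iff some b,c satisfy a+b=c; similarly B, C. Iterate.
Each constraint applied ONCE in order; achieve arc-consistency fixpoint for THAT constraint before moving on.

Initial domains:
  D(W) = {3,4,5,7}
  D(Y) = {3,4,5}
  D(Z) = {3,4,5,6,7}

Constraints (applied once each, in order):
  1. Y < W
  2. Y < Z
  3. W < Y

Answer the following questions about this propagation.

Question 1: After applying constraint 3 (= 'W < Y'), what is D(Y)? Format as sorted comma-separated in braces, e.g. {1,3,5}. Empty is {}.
Constraint 1 (Y < W) on D(Y)={3,4,5} D(W)={3,4,5,7}: W {3,4,5,7}->{4,5,7}
Constraint 2 (Y < Z) on D(Y)={3,4,5} D(Z)={3,4,5,6,7}: Z {3,4,5,6,7}->{4,5,6,7}
Constraint 3 (W < Y) on D(W)={4,5,7} D(Y)={3,4,5}: W {4,5,7}->{4}; Y {3,4,5}->{5}
So after constraint 3: D(Y) = {5}

Answer: {5}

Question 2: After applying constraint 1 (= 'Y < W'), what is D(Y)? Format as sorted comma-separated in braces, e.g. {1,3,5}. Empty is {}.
Answer: {3,4,5}

Derivation:
Constraint 1 (Y < W) on D(Y)={3,4,5} D(W)={3,4,5,7}: W {3,4,5,7}->{4,5,7}
So after constraint 1: D(Y) = {3,4,5}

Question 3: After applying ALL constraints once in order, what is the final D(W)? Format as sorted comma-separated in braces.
Constraint 1 (Y < W) on D(Y)={3,4,5} D(W)={3,4,5,7}: W {3,4,5,7}->{4,5,7}
Constraint 2 (Y < Z) on D(Y)={3,4,5} D(Z)={3,4,5,6,7}: Z {3,4,5,6,7}->{4,5,6,7}
Constraint 3 (W < Y) on D(W)={4,5,7} D(Y)={3,4,5}: W {4,5,7}->{4}; Y {3,4,5}->{5}
So after all 3 constraints: D(W) = {4}

Answer: {4}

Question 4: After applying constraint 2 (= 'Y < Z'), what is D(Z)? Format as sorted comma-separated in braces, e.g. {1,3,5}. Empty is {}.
Constraint 1 (Y < W) on D(Y)={3,4,5} D(W)={3,4,5,7}: W {3,4,5,7}->{4,5,7}
Constraint 2 (Y < Z) on D(Y)={3,4,5} D(Z)={3,4,5,6,7}: Z {3,4,5,6,7}->{4,5,6,7}
So after constraint 2: D(Z) = {4,5,6,7}

Answer: {4,5,6,7}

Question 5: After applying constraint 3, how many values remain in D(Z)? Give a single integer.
Answer: 4

Derivation:
Constraint 1 (Y < W) on D(Y)={3,4,5} D(W)={3,4,5,7}: W {3,4,5,7}->{4,5,7}
Constraint 2 (Y < Z) on D(Y)={3,4,5} D(Z)={3,4,5,6,7}: Z {3,4,5,6,7}->{4,5,6,7}
Constraint 3 (W < Y) on D(W)={4,5,7} D(Y)={3,4,5}: W {4,5,7}->{4}; Y {3,4,5}->{5}
So after constraint 3: D(Z)={4,5,6,7}, size = 4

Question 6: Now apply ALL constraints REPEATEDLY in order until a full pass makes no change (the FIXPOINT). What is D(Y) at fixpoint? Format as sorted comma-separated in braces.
pass 0 (initial): D(Y)={3,4,5}
pass 1: W {3,4,5,7}->{4}; Y {3,4,5}->{5}; Z {3,4,5,6,7}->{4,5,6,7}
pass 2: W {4}->{}; Y {5}->{}; Z {4,5,6,7}->{}
pass 3: no change
Fixpoint after 3 passes: D(Y) = {}

Answer: {}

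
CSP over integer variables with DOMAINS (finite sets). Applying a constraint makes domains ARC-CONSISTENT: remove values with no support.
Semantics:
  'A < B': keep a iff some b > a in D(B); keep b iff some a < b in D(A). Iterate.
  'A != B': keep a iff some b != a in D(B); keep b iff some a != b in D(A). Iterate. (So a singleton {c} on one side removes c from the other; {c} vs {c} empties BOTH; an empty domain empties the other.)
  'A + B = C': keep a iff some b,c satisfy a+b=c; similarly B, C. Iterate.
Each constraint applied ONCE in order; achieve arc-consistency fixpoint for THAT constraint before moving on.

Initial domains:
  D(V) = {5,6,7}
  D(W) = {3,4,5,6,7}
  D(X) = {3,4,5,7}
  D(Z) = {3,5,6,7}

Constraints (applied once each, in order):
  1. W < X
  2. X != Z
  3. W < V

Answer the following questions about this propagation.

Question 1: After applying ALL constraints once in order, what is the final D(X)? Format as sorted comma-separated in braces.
Answer: {4,5,7}

Derivation:
Constraint 1 (W < X) on D(W)={3,4,5,6,7} D(X)={3,4,5,7}: W {3,4,5,6,7}->{3,4,5,6}; X {3,4,5,7}->{4,5,7}
Constraint 2 (X != Z) on D(X)={4,5,7} D(Z)={3,5,6,7}: no change
Constraint 3 (W < V) on D(W)={3,4,5,6} D(V)={5,6,7}: no change
So after all 3 constraints: D(X) = {4,5,7}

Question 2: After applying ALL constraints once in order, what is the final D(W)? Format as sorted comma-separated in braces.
Answer: {3,4,5,6}

Derivation:
Constraint 1 (W < X) on D(W)={3,4,5,6,7} D(X)={3,4,5,7}: W {3,4,5,6,7}->{3,4,5,6}; X {3,4,5,7}->{4,5,7}
Constraint 2 (X != Z) on D(X)={4,5,7} D(Z)={3,5,6,7}: no change
Constraint 3 (W < V) on D(W)={3,4,5,6} D(V)={5,6,7}: no change
So after all 3 constraints: D(W) = {3,4,5,6}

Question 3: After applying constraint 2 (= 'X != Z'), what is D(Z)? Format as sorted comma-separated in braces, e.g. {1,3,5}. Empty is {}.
Constraint 1 (W < X) on D(W)={3,4,5,6,7} D(X)={3,4,5,7}: W {3,4,5,6,7}->{3,4,5,6}; X {3,4,5,7}->{4,5,7}
Constraint 2 (X != Z) on D(X)={4,5,7} D(Z)={3,5,6,7}: no change
So after constraint 2: D(Z) = {3,5,6,7}

Answer: {3,5,6,7}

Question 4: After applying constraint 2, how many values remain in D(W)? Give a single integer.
Answer: 4

Derivation:
Constraint 1 (W < X) on D(W)={3,4,5,6,7} D(X)={3,4,5,7}: W {3,4,5,6,7}->{3,4,5,6}; X {3,4,5,7}->{4,5,7}
Constraint 2 (X != Z) on D(X)={4,5,7} D(Z)={3,5,6,7}: no change
So after constraint 2: D(W)={3,4,5,6}, size = 4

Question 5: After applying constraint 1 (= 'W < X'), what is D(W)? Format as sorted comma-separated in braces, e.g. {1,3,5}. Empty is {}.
Constraint 1 (W < X) on D(W)={3,4,5,6,7} D(X)={3,4,5,7}: W {3,4,5,6,7}->{3,4,5,6}; X {3,4,5,7}->{4,5,7}
So after constraint 1: D(W) = {3,4,5,6}

Answer: {3,4,5,6}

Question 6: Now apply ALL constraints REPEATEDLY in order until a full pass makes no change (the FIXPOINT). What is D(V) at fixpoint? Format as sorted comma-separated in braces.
Answer: {5,6,7}

Derivation:
pass 0 (initial): D(V)={5,6,7}
pass 1: W {3,4,5,6,7}->{3,4,5,6}; X {3,4,5,7}->{4,5,7}
pass 2: no change
Fixpoint after 2 passes: D(V) = {5,6,7}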